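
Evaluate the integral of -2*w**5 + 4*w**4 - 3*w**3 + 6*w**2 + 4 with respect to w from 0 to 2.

244/15

By the power rule, an antiderivative is F(w) = -w**6/3 + 4*w**5/5 - 3*w**4/4 + 2*w**3 + 4*w.
Then F(2) - F(0) = (244/15) - (0) = 244/15.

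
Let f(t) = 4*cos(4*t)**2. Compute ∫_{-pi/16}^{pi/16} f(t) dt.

1/2 + pi/4

Use the identity cos^2(4*t) = (1 + cos(8*t))/2.
An antiderivative is F(t) = 2*t + sin(8*t)/4.
Then F(pi/16) - F(-pi/16) = (1/4 + pi/8) - (-pi/8 - 1/4) = 1/2 + pi/4.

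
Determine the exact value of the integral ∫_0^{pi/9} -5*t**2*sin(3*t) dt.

Integrate by parts twice (u = t^2, dv = -5*sin(3*t) dt).
An antiderivative is F(t) = 5*t**2*cos(3*t)/3 - 10*t*sin(3*t)/9 - 10*cos(3*t)/27.
Then F(pi/9) - F(0) = (-5*sqrt(3)*pi/81 - 5/27 + 5*pi**2/486) - (-10/27) = -5*sqrt(3)*pi/81 + 5*pi**2/486 + 5/27.

-5*sqrt(3)*pi/81 + 5*pi**2/486 + 5/27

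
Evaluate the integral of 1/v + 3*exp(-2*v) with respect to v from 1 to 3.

-3*exp(-6)/2 + 3*exp(-2)/2 + log(3)

An antiderivative is F(v) = log(v) - 3*exp(-2*v)/2.
Then F(3) - F(1) = (-3*exp(-6)/2 + log(3)) - (-3*exp(-2)/2) = -3*exp(-6)/2 + 3*exp(-2)/2 + log(3).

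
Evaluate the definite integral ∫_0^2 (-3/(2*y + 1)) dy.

-3*log(5)/2

An antiderivative is F(y) = -3*log(2*y + 1)/2.
Then F(2) - F(0) = (-3*log(5)/2) - (0) = -3*log(5)/2.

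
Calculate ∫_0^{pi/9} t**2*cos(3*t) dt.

Integrate by parts twice (u = t^2, dv = cos(3*t) dt).
An antiderivative is F(t) = t**2*sin(3*t)/3 + 2*t*cos(3*t)/9 - 2*sin(3*t)/27.
Then F(pi/9) - F(0) = (-sqrt(3)/27 + sqrt(3)*pi**2/486 + pi/81) - (0) = -sqrt(3)/27 + sqrt(3)*pi**2/486 + pi/81.

-sqrt(3)/27 + sqrt(3)*pi**2/486 + pi/81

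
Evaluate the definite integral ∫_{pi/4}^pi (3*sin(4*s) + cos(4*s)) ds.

An antiderivative is F(s) = sin(4*s)/4 - 3*cos(4*s)/4.
Then F(pi) - F(pi/4) = (-3/4) - (3/4) = -3/2.

-3/2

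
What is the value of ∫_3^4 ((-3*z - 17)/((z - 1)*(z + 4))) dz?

Factor the denominator: z**2 + 3*z - 4 = (z + 4)(z - 1).
Partial fractions: (-3*z - 17)/((z - 1)*(z + 4)) = 1/(z + 4) - 4/(z - 1).
An antiderivative is F(z) = -4*log(z - 1) + log(z + 4).
Then F(4) - F(3) = (log(8/81)) - (log(7/16)) = -4*log(3) - log(7) + 7*log(2).

-4*log(3) - log(7) + 7*log(2)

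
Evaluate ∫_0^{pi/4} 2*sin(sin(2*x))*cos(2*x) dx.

1 - cos(1)

Let u = sin(2*x), so du = 2*cos(2*x) dx. When x = 0, u = 0; when x = pi/4, u = 1.
The integral becomes ∫ sin(u) du from 0 to 1, with antiderivative -cos(u).
Back in x: F(x) = -cos(sin(2*x)).
Then F(pi/4) - F(0) = (-cos(1)) - (-1) = 1 - cos(1).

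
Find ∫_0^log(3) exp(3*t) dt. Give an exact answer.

26/3

Let u = exp(t), so du = exp(t) dt. When t = 0, u = 1; when t = log(3), u = 3.
The integral becomes ∫ u**2 du from 1 to 3, with antiderivative u**3/3.
Back in t: F(t) = exp(3*t)/3.
Then F(log(3)) - F(0) = (9) - (1/3) = 26/3.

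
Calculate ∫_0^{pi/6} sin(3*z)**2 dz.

Use the identity sin^2(3*z) = (1 - cos(6*z))/2.
An antiderivative is F(z) = z/2 - sin(6*z)/12.
Then F(pi/6) - F(0) = (pi/12) - (0) = pi/12.

pi/12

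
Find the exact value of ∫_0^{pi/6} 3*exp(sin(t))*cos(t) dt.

-3 + 3*exp(1/2)

Let u = sin(t), so du = cos(t) dt. When t = 0, u = 0; when t = pi/6, u = 1/2.
The integral becomes 3·∫ exp(u) du from 0 to 1/2, with antiderivative 3*exp(u).
Back in t: F(t) = 3*exp(sin(t)).
Then F(pi/6) - F(0) = (3*exp(1/2)) - (3) = -3 + 3*exp(1/2).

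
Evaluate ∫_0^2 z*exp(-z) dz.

1 - 3*exp(-2)

Integrate by parts once (u = z, dv = exp(-z) dz).
An antiderivative is F(z) = (-z - 1)*exp(-z).
Then F(2) - F(0) = (-3*exp(-2)) - (-1) = 1 - 3*exp(-2).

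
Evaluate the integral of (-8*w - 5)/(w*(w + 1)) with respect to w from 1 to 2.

-3*log(3) - 2*log(2)

Factor the denominator: w**2 + w = (w + 1)w.
Partial fractions: (-8*w - 5)/(w*(w + 1)) = -3/(w + 1) - 5/w.
An antiderivative is F(w) = -5*log(w) - 3*log(w + 1).
Then F(2) - F(1) = (-5*log(2) - 3*log(3)) - (-log(8)) = -3*log(3) - 2*log(2).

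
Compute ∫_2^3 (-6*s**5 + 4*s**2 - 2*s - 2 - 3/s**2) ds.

-3883/6

By the power rule, an antiderivative is F(s) = -s**6 + 4*s**3/3 - s**2 - 2*s + 3/s.
Then F(3) - F(2) = (-707) - (-359/6) = -3883/6.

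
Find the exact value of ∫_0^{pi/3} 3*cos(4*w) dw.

-3*sqrt(3)/8

An antiderivative is F(w) = 3*sin(4*w)/4.
Then F(pi/3) - F(0) = (-3*sqrt(3)/8) - (0) = -3*sqrt(3)/8.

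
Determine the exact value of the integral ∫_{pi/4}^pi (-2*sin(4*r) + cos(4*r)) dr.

An antiderivative is F(r) = sin(4*r)/4 + cos(4*r)/2.
Then F(pi) - F(pi/4) = (1/2) - (-1/2) = 1.

1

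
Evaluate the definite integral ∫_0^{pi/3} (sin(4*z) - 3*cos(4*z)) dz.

3/8 + 3*sqrt(3)/8

An antiderivative is F(z) = -3*sin(4*z)/4 - cos(4*z)/4.
Then F(pi/3) - F(0) = (1/8 + 3*sqrt(3)/8) - (-1/4) = 3/8 + 3*sqrt(3)/8.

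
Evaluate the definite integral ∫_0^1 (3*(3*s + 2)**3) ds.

Let u = 3*s + 2, so du = 3 ds. When s = 0, u = 2; when s = 1, u = 5.
The integral becomes ∫ u**3 du from 2 to 5, with antiderivative u**4/4.
Back in s: F(s) = (3*s + 2)**4/4.
Then F(1) - F(0) = (625/4) - (4) = 609/4.

609/4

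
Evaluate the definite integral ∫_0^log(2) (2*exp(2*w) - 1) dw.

3 - log(2)

An antiderivative is F(w) = exp(2*w) - w.
Then F(log(2)) - F(0) = (4 - log(2)) - (1) = 3 - log(2).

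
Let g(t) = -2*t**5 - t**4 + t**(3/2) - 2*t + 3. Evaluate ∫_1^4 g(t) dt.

-7816/5

By the power rule, an antiderivative is F(t) = -t**6/3 + 2*t**(5/2)/5 - t**5/5 - t**2 + 3*t.
Then F(4) - F(1) = (-4684/3) - (28/15) = -7816/5.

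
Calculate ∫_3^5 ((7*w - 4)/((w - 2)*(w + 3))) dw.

Factor the denominator: w**2 + w - 6 = (w + 3)(w - 2).
Partial fractions: (7*w - 4)/((w - 2)*(w + 3)) = 5/(w + 3) + 2/(w - 2).
An antiderivative is F(w) = 2*log(w - 2) + 5*log(w + 3).
Then F(5) - F(3) = (2*log(3) + 15*log(2)) - (5*log(2) + 5*log(3)) = -3*log(3) + 10*log(2).

-3*log(3) + 10*log(2)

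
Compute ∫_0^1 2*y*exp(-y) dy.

2 - 4*exp(-1)

Integrate by parts once (u = y, dv = 2*exp(-y) dy).
An antiderivative is F(y) = (-2*y - 2)*exp(-y).
Then F(1) - F(0) = (-4*exp(-1)) - (-2) = 2 - 4*exp(-1).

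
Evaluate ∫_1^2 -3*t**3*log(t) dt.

45/16 - 12*log(2)

Integrate by parts once (u = ln t, dv = -3*t**3 dt).
An antiderivative is F(t) = -3*t**4*(4*log(t) - 1)/16.
Then F(2) - F(1) = (3 - 12*log(2)) - (3/16) = 45/16 - 12*log(2).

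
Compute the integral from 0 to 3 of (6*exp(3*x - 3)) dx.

-(2 - 2*exp(9))*exp(-3)

Let u = 3*x - 3, so du = 3 dx. When x = 0, u = -3; when x = 3, u = 6.
The integral becomes 2·∫ exp(u) du from -3 to 6, with antiderivative 2*exp(u).
Back in x: F(x) = 2*exp(3*x - 3).
Then F(3) - F(0) = (2*exp(6)) - (2*exp(-3)) = -(2 - 2*exp(9))*exp(-3).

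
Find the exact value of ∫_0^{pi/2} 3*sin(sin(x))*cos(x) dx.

3 - 3*cos(1)

Let u = sin(x), so du = cos(x) dx. When x = 0, u = 0; when x = pi/2, u = 1.
The integral becomes 3·∫ sin(u) du from 0 to 1, with antiderivative -3*cos(u).
Back in x: F(x) = -3*cos(sin(x)).
Then F(pi/2) - F(0) = (-3*cos(1)) - (-3) = 3 - 3*cos(1).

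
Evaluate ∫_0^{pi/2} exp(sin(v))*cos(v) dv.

Let u = sin(v), so du = cos(v) dv. When v = 0, u = 0; when v = pi/2, u = 1.
The integral becomes ∫ exp(u) du from 0 to 1, with antiderivative exp(u).
Back in v: F(v) = exp(sin(v)).
Then F(pi/2) - F(0) = (E) - (1) = -1 + E.

-1 + E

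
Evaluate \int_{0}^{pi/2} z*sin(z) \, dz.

Integrate by parts once (u = z, dv = sin(z) dz).
An antiderivative is F(z) = -z*cos(z) + sin(z).
Then F(pi/2) - F(0) = (1) - (0) = 1.

1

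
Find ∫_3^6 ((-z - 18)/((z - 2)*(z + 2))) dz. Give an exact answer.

Factor the denominator: z**2 - 4 = (z + 2)(z - 2).
Partial fractions: (-z - 18)/((z - 2)*(z + 2)) = 4/(z + 2) - 5/(z - 2).
An antiderivative is F(z) = -5*log(z - 2) + 4*log(z + 2).
Then F(6) - F(3) = (log(4)) - (4*log(5)) = -4*log(5) + 2*log(2).

-4*log(5) + 2*log(2)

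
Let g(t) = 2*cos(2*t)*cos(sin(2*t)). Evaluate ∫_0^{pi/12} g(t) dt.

sin(1/2)

Let u = sin(2*t), so du = 2*cos(2*t) dt. When t = 0, u = 0; when t = pi/12, u = 1/2.
The integral becomes ∫ cos(u) du from 0 to 1/2, with antiderivative sin(u).
Back in t: F(t) = sin(sin(2*t)).
Then F(pi/12) - F(0) = (sin(1/2)) - (0) = sin(1/2).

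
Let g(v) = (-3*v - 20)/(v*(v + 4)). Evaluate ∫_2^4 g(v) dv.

Factor the denominator: v**2 + 4*v = (v + 4)v.
Partial fractions: (-3*v - 20)/(v*(v + 4)) = 2/(v + 4) - 5/v.
An antiderivative is F(v) = -5*log(v) + 2*log(v + 4).
Then F(4) - F(2) = (-log(16)) - (log(9/8)) = -log(18).

-log(18)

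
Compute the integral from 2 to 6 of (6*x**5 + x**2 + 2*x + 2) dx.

By the power rule, an antiderivative is F(x) = x**6 + x**3/3 + x**2 + 2*x.
Then F(6) - F(2) = (46776) - (224/3) = 140104/3.

140104/3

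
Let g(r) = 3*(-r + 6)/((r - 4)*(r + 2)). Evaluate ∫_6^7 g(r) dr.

Factor the denominator: r**2 - 2*r - 8 = (r + 2)(r - 4).
Partial fractions: 3*(-r + 6)/((r - 4)*(r + 2)) = -4/(r + 2) + 1/(r - 4).
An antiderivative is F(r) = log(r - 4) - 4*log(r + 2).
Then F(7) - F(6) = (-7*log(3)) - (-11*log(2)) = -7*log(3) + 11*log(2).

-7*log(3) + 11*log(2)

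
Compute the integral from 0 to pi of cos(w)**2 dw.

pi/2

Use the identity cos^2(w) = (1 + cos(2*w))/2.
An antiderivative is F(w) = w/2 + sin(2*w)/4.
Then F(pi) - F(0) = (pi/2) - (0) = pi/2.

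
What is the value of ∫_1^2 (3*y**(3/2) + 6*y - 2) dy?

29/5 + 24*sqrt(2)/5

By the power rule, an antiderivative is F(y) = 6*y**(5/2)/5 + 3*y**2 - 2*y.
Then F(2) - F(1) = (24*sqrt(2)/5 + 8) - (11/5) = 29/5 + 24*sqrt(2)/5.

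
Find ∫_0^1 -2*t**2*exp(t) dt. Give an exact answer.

4 - 2*E

Integrate by parts twice (u = t^2, dv = -2*exp(t) dt).
An antiderivative is F(t) = (-2*t**2 + 4*t - 4)*exp(t).
Then F(1) - F(0) = (-2*E) - (-4) = 4 - 2*E.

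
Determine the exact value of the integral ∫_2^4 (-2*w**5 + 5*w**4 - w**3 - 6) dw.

By the power rule, an antiderivative is F(w) = -w**6/3 + w**5 - w**4/4 - 6*w.
Then F(4) - F(2) = (-1288/3) - (-16/3) = -424.

-424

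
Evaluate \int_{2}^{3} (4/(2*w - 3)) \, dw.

log(9)

An antiderivative is F(w) = 2*log(2*w - 3).
Then F(3) - F(2) = (log(9)) - (0) = log(9).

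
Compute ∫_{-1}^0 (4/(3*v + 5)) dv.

-4*log(2)/3 + 4*log(5)/3

An antiderivative is F(v) = 4*log(3*v + 5)/3.
Then F(0) - F(-1) = (4*log(5)/3) - (4*log(2)/3) = -4*log(2)/3 + 4*log(5)/3.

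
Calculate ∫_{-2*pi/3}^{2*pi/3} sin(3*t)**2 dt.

Use the identity sin^2(3*t) = (1 - cos(6*t))/2.
An antiderivative is F(t) = t/2 - sin(6*t)/12.
Then F(2*pi/3) - F(-2*pi/3) = (pi/3) - (-pi/3) = 2*pi/3.

2*pi/3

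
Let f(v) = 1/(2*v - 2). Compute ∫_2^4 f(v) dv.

log(3)/2

An antiderivative is F(v) = log(2*v - 2)/2.
Then F(4) - F(2) = (log(6)/2) - (log(2)/2) = log(3)/2.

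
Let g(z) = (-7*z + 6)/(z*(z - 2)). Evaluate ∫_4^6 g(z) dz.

-log(54)

Factor the denominator: z**2 - 2*z = z(z - 2).
Partial fractions: (-7*z + 6)/(z*(z - 2)) = -3/z - 4/(z - 2).
An antiderivative is F(z) = -3*log(z) - 4*log(z - 2).
Then F(6) - F(4) = (-11*log(2) - 3*log(3)) - (-10*log(2)) = -log(54).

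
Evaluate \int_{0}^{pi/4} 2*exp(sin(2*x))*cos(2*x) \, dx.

-1 + E

Let u = sin(2*x), so du = 2*cos(2*x) dx. When x = 0, u = 0; when x = pi/4, u = 1.
The integral becomes ∫ exp(u) du from 0 to 1, with antiderivative exp(u).
Back in x: F(x) = exp(sin(2*x)).
Then F(pi/4) - F(0) = (E) - (1) = -1 + E.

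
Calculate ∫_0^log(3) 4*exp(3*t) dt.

104/3

Let u = exp(t), so du = exp(t) dt. When t = 0, u = 1; when t = log(3), u = 3.
The integral becomes 4·∫ u**2 du from 1 to 3, with antiderivative 4*u**3/3.
Back in t: F(t) = 4*exp(3*t)/3.
Then F(log(3)) - F(0) = (36) - (4/3) = 104/3.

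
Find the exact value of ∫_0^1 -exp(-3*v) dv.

(1 - exp(3))*exp(-3)/3

An antiderivative is F(v) = exp(-3*v)/3.
Then F(1) - F(0) = (exp(-3)/3) - (1/3) = (1 - exp(3))*exp(-3)/3.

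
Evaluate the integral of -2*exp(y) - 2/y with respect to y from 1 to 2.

An antiderivative is F(y) = -2*exp(y) - 2*log(y).
Then F(2) - F(1) = (-2*exp(2) - 2*log(2)) - (-2*exp(1)) = -2*exp(2) - 2*log(2) + 2*exp(1).

-2*exp(2) - 2*log(2) + 2*exp(1)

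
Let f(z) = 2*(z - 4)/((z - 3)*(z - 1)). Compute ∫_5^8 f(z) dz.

-5*log(2) - log(5) + 3*log(7)

Factor the denominator: z**2 - 4*z + 3 = (z - 1)(z - 3).
Partial fractions: 2*(z - 4)/((z - 3)*(z - 1)) = 3/(z - 1) - 1/(z - 3).
An antiderivative is F(z) = -log(z - 3) + 3*log(z - 1).
Then F(8) - F(5) = (-log(5) + 3*log(7)) - (log(32)) = -5*log(2) - log(5) + 3*log(7).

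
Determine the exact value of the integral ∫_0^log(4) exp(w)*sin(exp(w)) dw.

Let u = exp(w), so du = exp(w) dw. When w = 0, u = 1; when w = log(4), u = 4.
The integral becomes ∫ sin(u) du from 1 to 4, with antiderivative -cos(u).
Back in w: F(w) = -cos(exp(w)).
Then F(log(4)) - F(0) = (-cos(4)) - (-cos(1)) = cos(1) - cos(4).

cos(1) - cos(4)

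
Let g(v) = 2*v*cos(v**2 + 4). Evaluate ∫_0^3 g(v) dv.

sin(13) - sin(4)

Let u = v**2 + 4, so du = 2*v dv. When v = 0, u = 4; when v = 3, u = 13.
The integral becomes ∫ cos(u) du from 4 to 13, with antiderivative sin(u).
Back in v: F(v) = sin(v**2 + 4).
Then F(3) - F(0) = (sin(13)) - (sin(4)) = sin(13) - sin(4).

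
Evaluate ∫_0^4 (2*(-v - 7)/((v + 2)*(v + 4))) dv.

Factor the denominator: v**2 + 6*v + 8 = (v + 4)(v + 2).
Partial fractions: 2*(-v - 7)/((v + 2)*(v + 4)) = 3/(v + 4) - 5/(v + 2).
An antiderivative is F(v) = -5*log(v + 2) + 3*log(v + 4).
Then F(4) - F(0) = (-5*log(3) + 4*log(2)) - (log(2)) = -5*log(3) + 3*log(2).

-5*log(3) + 3*log(2)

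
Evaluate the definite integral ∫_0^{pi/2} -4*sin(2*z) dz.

An antiderivative is F(z) = 2*cos(2*z).
Then F(pi/2) - F(0) = (-2) - (2) = -4.

-4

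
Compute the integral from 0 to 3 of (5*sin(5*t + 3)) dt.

Let u = 5*t + 3, so du = 5 dt. When t = 0, u = 3; when t = 3, u = 18.
The integral becomes ∫ sin(u) du from 3 to 18, with antiderivative -cos(u).
Back in t: F(t) = -cos(5*t + 3).
Then F(3) - F(0) = (-cos(18)) - (-cos(3)) = cos(3) - cos(18).

cos(3) - cos(18)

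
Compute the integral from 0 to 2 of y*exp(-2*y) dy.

Integrate by parts once (u = y, dv = exp(-2*y) dy).
An antiderivative is F(y) = (-2*y - 1)*exp(-2*y)/4.
Then F(2) - F(0) = (-5*exp(-4)/4) - (-1/4) = (-5 + exp(4))*exp(-4)/4.

(-5 + exp(4))*exp(-4)/4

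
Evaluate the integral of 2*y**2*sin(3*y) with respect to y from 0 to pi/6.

Integrate by parts twice (u = y^2, dv = 2*sin(3*y) dy).
An antiderivative is F(y) = -2*y**2*cos(3*y)/3 + 4*y*sin(3*y)/9 + 4*cos(3*y)/27.
Then F(pi/6) - F(0) = (2*pi/27) - (4/27) = -4/27 + 2*pi/27.

-4/27 + 2*pi/27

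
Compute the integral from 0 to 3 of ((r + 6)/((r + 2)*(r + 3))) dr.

-7*log(2) + 4*log(5)

Factor the denominator: r**2 + 5*r + 6 = (r + 3)(r + 2).
Partial fractions: (r + 6)/((r + 2)*(r + 3)) = -3/(r + 3) + 4/(r + 2).
An antiderivative is F(r) = 4*log(r + 2) - 3*log(r + 3).
Then F(3) - F(0) = (-3*log(3) - 3*log(2) + 4*log(5)) - (log(16/27)) = -7*log(2) + 4*log(5).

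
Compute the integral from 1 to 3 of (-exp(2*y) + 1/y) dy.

An antiderivative is F(y) = -exp(2*y)/2 + log(y).
Then F(3) - F(1) = (-exp(6)/2 + log(3)) - (-exp(2)/2) = -exp(6)/2 + log(3) + exp(2)/2.

-exp(6)/2 + log(3) + exp(2)/2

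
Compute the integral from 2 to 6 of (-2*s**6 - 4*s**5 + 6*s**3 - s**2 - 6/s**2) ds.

-2292314/21

By the power rule, an antiderivative is F(s) = -2*s**7/7 - 2*s**6/3 + 3*s**4/2 - s**3/3 + 6/s.
Then F(6) - F(2) = (-764489/7) - (-1153/21) = -2292314/21.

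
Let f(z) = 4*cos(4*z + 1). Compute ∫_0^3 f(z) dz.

-sin(1) + sin(13)

Let u = 4*z + 1, so du = 4 dz. When z = 0, u = 1; when z = 3, u = 13.
The integral becomes ∫ cos(u) du from 1 to 13, with antiderivative sin(u).
Back in z: F(z) = sin(4*z + 1).
Then F(3) - F(0) = (sin(13)) - (sin(1)) = -sin(1) + sin(13).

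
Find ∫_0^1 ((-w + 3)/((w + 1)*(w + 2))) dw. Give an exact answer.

Factor the denominator: w**2 + 3*w + 2 = (w + 2)(w + 1).
Partial fractions: (-w + 3)/((w + 1)*(w + 2)) = -5/(w + 2) + 4/(w + 1).
An antiderivative is F(w) = 4*log(w + 1) - 5*log(w + 2).
Then F(1) - F(0) = (-5*log(3) + 4*log(2)) - (-log(32)) = -5*log(3) + 9*log(2).

-5*log(3) + 9*log(2)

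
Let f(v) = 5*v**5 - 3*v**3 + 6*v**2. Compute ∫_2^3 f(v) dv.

By the power rule, an antiderivative is F(v) = 5*v**6/6 - 3*v**4/4 + 2*v**3.
Then F(3) - F(2) = (2403/4) - (172/3) = 6521/12.

6521/12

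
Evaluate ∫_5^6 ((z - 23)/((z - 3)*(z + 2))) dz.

Factor the denominator: z**2 - z - 6 = (z + 2)(z - 3).
Partial fractions: (z - 23)/((z - 3)*(z + 2)) = 5/(z + 2) - 4/(z - 3).
An antiderivative is F(z) = -4*log(z - 3) + 5*log(z + 2).
Then F(6) - F(5) = (-4*log(3) + 15*log(2)) - (-4*log(2) + 5*log(7)) = -5*log(7) - 4*log(3) + 19*log(2).

-5*log(7) - 4*log(3) + 19*log(2)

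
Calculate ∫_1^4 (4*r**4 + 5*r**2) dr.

By the power rule, an antiderivative is F(r) = 4*r**5/5 + 5*r**3/3.
Then F(4) - F(1) = (13888/15) - (37/15) = 4617/5.

4617/5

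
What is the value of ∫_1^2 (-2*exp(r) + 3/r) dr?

An antiderivative is F(r) = -2*exp(r) + 3*log(r).
Then F(2) - F(1) = (-2*exp(2) + log(8)) - (-2*exp(1)) = -2*exp(2) + log(8) + 2*exp(1).

-2*exp(2) + log(8) + 2*exp(1)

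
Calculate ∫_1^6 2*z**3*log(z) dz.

Integrate by parts once (u = ln z, dv = 2*z**3 dz).
An antiderivative is F(z) = z**4*(4*log(z) - 1)/8.
Then F(6) - F(1) = (-162 + 648*log(2) + 648*log(3)) - (-1/8) = -1295/8 + 648*log(2) + 648*log(3).

-1295/8 + 648*log(2) + 648*log(3)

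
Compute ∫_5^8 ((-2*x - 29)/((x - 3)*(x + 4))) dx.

-5*log(5) - 3*log(3) + 11*log(2)

Factor the denominator: x**2 + x - 12 = (x + 4)(x - 3).
Partial fractions: (-2*x - 29)/((x - 3)*(x + 4)) = 3/(x + 4) - 5/(x - 3).
An antiderivative is F(x) = -5*log(x - 3) + 3*log(x + 4).
Then F(8) - F(5) = (-5*log(5) + 3*log(3) + 6*log(2)) - (-5*log(2) + 6*log(3)) = -5*log(5) - 3*log(3) + 11*log(2).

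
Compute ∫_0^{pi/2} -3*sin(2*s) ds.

-3

An antiderivative is F(s) = 3*cos(2*s)/2.
Then F(pi/2) - F(0) = (-3/2) - (3/2) = -3.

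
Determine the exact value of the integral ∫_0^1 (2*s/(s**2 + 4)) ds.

Let u = s**2 + 4, so du = 2*s ds. When s = 0, u = 4; when s = 1, u = 5.
The integral becomes ∫ 1/u du from 4 to 5, with antiderivative log(u).
Back in s: F(s) = log(s**2 + 4).
Then F(1) - F(0) = (log(5)) - (log(4)) = log(5/4).

log(5/4)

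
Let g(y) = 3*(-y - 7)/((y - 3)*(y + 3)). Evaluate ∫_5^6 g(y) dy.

-log(6)

Factor the denominator: y**2 - 9 = (y + 3)(y - 3).
Partial fractions: 3*(-y - 7)/((y - 3)*(y + 3)) = 2/(y + 3) - 5/(y - 3).
An antiderivative is F(y) = -5*log(y - 3) + 2*log(y + 3).
Then F(6) - F(5) = (-log(3)) - (log(2)) = -log(6).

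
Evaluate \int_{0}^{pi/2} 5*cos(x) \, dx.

5

An antiderivative is F(x) = 5*sin(x).
Then F(pi/2) - F(0) = (5) - (0) = 5.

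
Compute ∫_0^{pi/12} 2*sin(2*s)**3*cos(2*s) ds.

Let u = sin(2*s), so du = 2*cos(2*s) ds. When s = 0, u = 0; when s = pi/12, u = 1/2.
The integral becomes ∫ u**3 du from 0 to 1/2, with antiderivative u**4/4.
Back in s: F(s) = sin(2*s)**4/4.
Then F(pi/12) - F(0) = (1/64) - (0) = 1/64.

1/64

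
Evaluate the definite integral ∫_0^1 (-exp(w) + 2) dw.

3 - E

An antiderivative is F(w) = 2*w - exp(w).
Then F(1) - F(0) = (2 - E) - (-1) = 3 - E.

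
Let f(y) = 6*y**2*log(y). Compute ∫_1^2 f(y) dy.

Integrate by parts once (u = ln y, dv = 6*y**2 dy).
An antiderivative is F(y) = 2*y**3*(3*log(y) - 1)/3.
Then F(2) - F(1) = (-16/3 + 16*log(2)) - (-2/3) = -14/3 + 16*log(2).

-14/3 + 16*log(2)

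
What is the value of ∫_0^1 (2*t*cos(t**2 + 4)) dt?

Let u = t**2 + 4, so du = 2*t dt. When t = 0, u = 4; when t = 1, u = 5.
The integral becomes ∫ cos(u) du from 4 to 5, with antiderivative sin(u).
Back in t: F(t) = sin(t**2 + 4).
Then F(1) - F(0) = (sin(5)) - (sin(4)) = sin(5) - sin(4).

sin(5) - sin(4)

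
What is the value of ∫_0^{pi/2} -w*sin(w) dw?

-1

Integrate by parts once (u = w, dv = -sin(w) dw).
An antiderivative is F(w) = w*cos(w) - sin(w).
Then F(pi/2) - F(0) = (-1) - (0) = -1.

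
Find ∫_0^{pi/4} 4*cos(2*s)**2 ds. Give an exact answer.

Use the identity cos^2(2*s) = (1 + cos(4*s))/2.
An antiderivative is F(s) = 2*s + sin(4*s)/2.
Then F(pi/4) - F(0) = (pi/2) - (0) = pi/2.

pi/2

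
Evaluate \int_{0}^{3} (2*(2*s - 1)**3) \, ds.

Let u = 2*s - 1, so du = 2 ds. When s = 0, u = -1; when s = 3, u = 5.
The integral becomes ∫ u**3 du from -1 to 5, with antiderivative u**4/4.
Back in s: F(s) = (2*s - 1)**4/4.
Then F(3) - F(0) = (625/4) - (1/4) = 156.

156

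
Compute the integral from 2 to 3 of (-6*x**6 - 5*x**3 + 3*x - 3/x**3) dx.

-308921/168

By the power rule, an antiderivative is F(x) = -6*x**7/7 - 5*x**4/4 + 3*x**2/2 + 3/(2*x**2).
Then F(3) - F(2) = (-164821/84) - (-6907/56) = -308921/168.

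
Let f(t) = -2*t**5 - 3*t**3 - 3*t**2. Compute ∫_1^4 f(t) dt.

-6477/4

By the power rule, an antiderivative is F(t) = -t**6/3 - 3*t**4/4 - t**3.
Then F(4) - F(1) = (-4864/3) - (-25/12) = -6477/4.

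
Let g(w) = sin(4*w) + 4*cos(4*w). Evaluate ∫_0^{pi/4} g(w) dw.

An antiderivative is F(w) = sin(4*w) - cos(4*w)/4.
Then F(pi/4) - F(0) = (1/4) - (-1/4) = 1/2.

1/2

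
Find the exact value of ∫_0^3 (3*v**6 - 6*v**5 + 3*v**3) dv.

7533/28

By the power rule, an antiderivative is F(v) = 3*v**7/7 - v**6 + 3*v**4/4.
Then F(3) - F(0) = (7533/28) - (0) = 7533/28.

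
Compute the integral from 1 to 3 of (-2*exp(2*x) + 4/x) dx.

An antiderivative is F(x) = -exp(2*x) + 4*log(x).
Then F(3) - F(1) = (-exp(6) + log(81)) - (-exp(2)) = -exp(6) + log(81) + exp(2).

-exp(6) + log(81) + exp(2)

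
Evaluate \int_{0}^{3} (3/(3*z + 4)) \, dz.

Let u = 3*z + 4, so du = 3 dz. When z = 0, u = 4; when z = 3, u = 13.
The integral becomes ∫ 1/u du from 4 to 13, with antiderivative log(u).
Back in z: F(z) = log(3*z + 4).
Then F(3) - F(0) = (log(13)) - (log(4)) = log(13/4).

log(13/4)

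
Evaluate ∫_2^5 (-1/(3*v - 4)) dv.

-log(11)/3 + log(2)/3

An antiderivative is F(v) = -log(3*v - 4)/3.
Then F(5) - F(2) = (-log(11)/3) - (-log(2)/3) = -log(11)/3 + log(2)/3.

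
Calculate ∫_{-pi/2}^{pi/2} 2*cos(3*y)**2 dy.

pi

Use the identity cos^2(3*y) = (1 + cos(6*y))/2.
An antiderivative is F(y) = y + sin(6*y)/6.
Then F(pi/2) - F(-pi/2) = (pi/2) - (-pi/2) = pi.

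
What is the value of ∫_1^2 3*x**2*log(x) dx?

Integrate by parts once (u = ln x, dv = 3*x**2 dx).
An antiderivative is F(x) = x**3*(3*log(x) - 1)/3.
Then F(2) - F(1) = (-8/3 + 8*log(2)) - (-1/3) = -7/3 + 8*log(2).

-7/3 + 8*log(2)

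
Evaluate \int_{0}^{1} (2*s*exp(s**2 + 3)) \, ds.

Let u = s**2 + 3, so du = 2*s ds. When s = 0, u = 3; when s = 1, u = 4.
The integral becomes ∫ exp(u) du from 3 to 4, with antiderivative exp(u).
Back in s: F(s) = exp(s**2 + 3).
Then F(1) - F(0) = (exp(4)) - (exp(3)) = -exp(3) + exp(4).

-exp(3) + exp(4)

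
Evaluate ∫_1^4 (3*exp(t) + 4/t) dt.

-3*exp(1) + 8*log(2) + 3*exp(4)

An antiderivative is F(t) = 3*exp(t) + 4*log(t).
Then F(4) - F(1) = (8*log(2) + 3*exp(4)) - (3*exp(1)) = -3*exp(1) + 8*log(2) + 3*exp(4).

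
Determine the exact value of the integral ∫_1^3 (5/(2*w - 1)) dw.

An antiderivative is F(w) = 5*log(2*w - 1)/2.
Then F(3) - F(1) = (5*log(5)/2) - (0) = 5*log(5)/2.

5*log(5)/2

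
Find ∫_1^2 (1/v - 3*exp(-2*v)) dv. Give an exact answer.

-3*exp(-2)/2 + 3*exp(-4)/2 + log(2)

An antiderivative is F(v) = log(v) + 3*exp(-2*v)/2.
Then F(2) - F(1) = (3*exp(-4)/2 + log(2)) - (3*exp(-2)/2) = -3*exp(-2)/2 + 3*exp(-4)/2 + log(2).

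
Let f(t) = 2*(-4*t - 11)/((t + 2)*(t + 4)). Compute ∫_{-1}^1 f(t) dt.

-5*log(5) + 2*log(3)

Factor the denominator: t**2 + 6*t + 8 = (t + 4)(t + 2).
Partial fractions: 2*(-4*t - 11)/((t + 2)*(t + 4)) = -5/(t + 4) - 3/(t + 2).
An antiderivative is F(t) = -3*log(t + 2) - 5*log(t + 4).
Then F(1) - F(-1) = (-5*log(5) - 3*log(3)) - (-5*log(3)) = -5*log(5) + 2*log(3).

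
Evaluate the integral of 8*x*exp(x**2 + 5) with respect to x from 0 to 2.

-4*(1 - exp(4))*exp(5)

Let u = x**2 + 5, so du = 2*x dx. When x = 0, u = 5; when x = 2, u = 9.
The integral becomes 4·∫ exp(u) du from 5 to 9, with antiderivative 4*exp(u).
Back in x: F(x) = 4*exp(x**2 + 5).
Then F(2) - F(0) = (4*exp(9)) - (4*exp(5)) = -4*(1 - exp(4))*exp(5).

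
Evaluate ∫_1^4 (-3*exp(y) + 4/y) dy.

-3*exp(4) + 8*log(2) + 3*exp(1)

An antiderivative is F(y) = -3*exp(y) + 4*log(y).
Then F(4) - F(1) = (-3*exp(4) + 8*log(2)) - (-3*exp(1)) = -3*exp(4) + 8*log(2) + 3*exp(1).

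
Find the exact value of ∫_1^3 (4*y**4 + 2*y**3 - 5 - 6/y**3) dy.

3314/15

By the power rule, an antiderivative is F(y) = 4*y**5/5 + y**4/2 - 5*y + 3/y**2.
Then F(3) - F(1) = (6607/30) - (-7/10) = 3314/15.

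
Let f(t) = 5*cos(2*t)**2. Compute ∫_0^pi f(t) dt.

5*pi/2

Use the identity cos^2(2*t) = (1 + cos(4*t))/2.
An antiderivative is F(t) = 5*t/2 + 5*sin(4*t)/8.
Then F(pi) - F(0) = (5*pi/2) - (0) = 5*pi/2.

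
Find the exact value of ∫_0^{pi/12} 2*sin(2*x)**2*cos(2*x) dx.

1/24

Let u = sin(2*x), so du = 2*cos(2*x) dx. When x = 0, u = 0; when x = pi/12, u = 1/2.
The integral becomes ∫ u**2 du from 0 to 1/2, with antiderivative u**3/3.
Back in x: F(x) = sin(2*x)**3/3.
Then F(pi/12) - F(0) = (1/24) - (0) = 1/24.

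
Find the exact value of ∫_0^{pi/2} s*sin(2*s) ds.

pi/4

Integrate by parts once (u = s, dv = sin(2*s) ds).
An antiderivative is F(s) = -s*cos(2*s)/2 + sin(2*s)/4.
Then F(pi/2) - F(0) = (pi/4) - (0) = pi/4.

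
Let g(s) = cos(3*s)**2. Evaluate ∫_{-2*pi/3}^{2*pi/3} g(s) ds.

Use the identity cos^2(3*s) = (1 + cos(6*s))/2.
An antiderivative is F(s) = s/2 + sin(6*s)/12.
Then F(2*pi/3) - F(-2*pi/3) = (pi/3) - (-pi/3) = 2*pi/3.

2*pi/3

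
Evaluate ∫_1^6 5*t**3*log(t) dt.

-6475/16 + 1620*log(2) + 1620*log(3)

Integrate by parts once (u = ln t, dv = 5*t**3 dt).
An antiderivative is F(t) = 5*t**4*(4*log(t) - 1)/16.
Then F(6) - F(1) = (-405 + 1620*log(2) + 1620*log(3)) - (-5/16) = -6475/16 + 1620*log(2) + 1620*log(3).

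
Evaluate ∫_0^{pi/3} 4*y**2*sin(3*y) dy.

Integrate by parts twice (u = y^2, dv = 4*sin(3*y) dy).
An antiderivative is F(y) = -4*y**2*cos(3*y)/3 + 8*y*sin(3*y)/9 + 8*cos(3*y)/27.
Then F(pi/3) - F(0) = (-8/27 + 4*pi**2/27) - (8/27) = -16/27 + 4*pi**2/27.

-16/27 + 4*pi**2/27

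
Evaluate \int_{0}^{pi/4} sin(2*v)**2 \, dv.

pi/8

Use the identity sin^2(2*v) = (1 - cos(4*v))/2.
An antiderivative is F(v) = v/2 - sin(4*v)/8.
Then F(pi/4) - F(0) = (pi/8) - (0) = pi/8.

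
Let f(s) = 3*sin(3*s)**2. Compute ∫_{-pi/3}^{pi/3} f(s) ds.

pi

Use the identity sin^2(3*s) = (1 - cos(6*s))/2.
An antiderivative is F(s) = 3*s/2 - sin(6*s)/4.
Then F(pi/3) - F(-pi/3) = (pi/2) - (-pi/2) = pi.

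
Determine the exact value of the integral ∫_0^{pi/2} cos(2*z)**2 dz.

Use the identity cos^2(2*z) = (1 + cos(4*z))/2.
An antiderivative is F(z) = z/2 + sin(4*z)/8.
Then F(pi/2) - F(0) = (pi/4) - (0) = pi/4.

pi/4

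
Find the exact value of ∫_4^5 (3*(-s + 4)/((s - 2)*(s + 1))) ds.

Factor the denominator: s**2 - s - 2 = (s + 1)(s - 2).
Partial fractions: 3*(-s + 4)/((s - 2)*(s + 1)) = -5/(s + 1) + 2/(s - 2).
An antiderivative is F(s) = 2*log(s - 2) - 5*log(s + 1).
Then F(5) - F(4) = (-5*log(2) - 3*log(3)) - (-5*log(5) + 2*log(2)) = -7*log(2) - 3*log(3) + 5*log(5).

-7*log(2) - 3*log(3) + 5*log(5)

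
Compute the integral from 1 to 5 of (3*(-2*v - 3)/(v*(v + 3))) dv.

Factor the denominator: v**2 + 3*v = (v + 3)v.
Partial fractions: 3*(-2*v - 3)/(v*(v + 3)) = -3/(v + 3) - 3/v.
An antiderivative is F(v) = -3*log(v) - 3*log(v + 3).
Then F(5) - F(1) = (-9*log(2) - 3*log(5)) - (-log(64)) = -3*log(5) - 3*log(2).

-3*log(5) - 3*log(2)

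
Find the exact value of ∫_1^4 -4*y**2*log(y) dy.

Integrate by parts once (u = ln y, dv = -4*y**2 dy).
An antiderivative is F(y) = -4*y**3*(3*log(y) - 1)/9.
Then F(4) - F(1) = (256/9 - 512*log(2)/3) - (4/9) = 28 - 512*log(2)/3.

28 - 512*log(2)/3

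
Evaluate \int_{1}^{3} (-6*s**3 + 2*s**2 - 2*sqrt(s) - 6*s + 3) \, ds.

By the power rule, an antiderivative is F(s) = -3*s**4/2 - 4*s**(3/2)/3 + 2*s**3/3 - 3*s**2 + 3*s.
Then F(3) - F(1) = (-243/2 - 4*sqrt(3)) - (-13/6) = -358/3 - 4*sqrt(3).

-358/3 - 4*sqrt(3)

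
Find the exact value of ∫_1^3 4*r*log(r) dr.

Integrate by parts once (u = ln r, dv = 4*r dr).
An antiderivative is F(r) = r**2*(2*log(r) - 1).
Then F(3) - F(1) = (-9 + 18*log(3)) - (-1) = -8 + 18*log(3).

-8 + 18*log(3)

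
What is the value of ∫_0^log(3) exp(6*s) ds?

Let u = exp(s), so du = exp(s) ds. When s = 0, u = 1; when s = log(3), u = 3.
The integral becomes ∫ u**5 du from 1 to 3, with antiderivative u**6/6.
Back in s: F(s) = exp(6*s)/6.
Then F(log(3)) - F(0) = (243/2) - (1/6) = 364/3.

364/3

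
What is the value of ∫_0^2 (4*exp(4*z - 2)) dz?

-(1 - exp(8))*exp(-2)

Let u = 4*z - 2, so du = 4 dz. When z = 0, u = -2; when z = 2, u = 6.
The integral becomes ∫ exp(u) du from -2 to 6, with antiderivative exp(u).
Back in z: F(z) = exp(4*z - 2).
Then F(2) - F(0) = (exp(6)) - (exp(-2)) = -(1 - exp(8))*exp(-2).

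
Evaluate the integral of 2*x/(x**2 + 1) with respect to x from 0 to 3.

log(10)

Let u = x**2 + 1, so du = 2*x dx. When x = 0, u = 1; when x = 3, u = 10.
The integral becomes ∫ 1/u du from 1 to 10, with antiderivative log(u).
Back in x: F(x) = log(x**2 + 1).
Then F(3) - F(0) = (log(10)) - (0) = log(10).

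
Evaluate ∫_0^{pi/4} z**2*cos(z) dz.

Integrate by parts twice (u = z^2, dv = cos(z) dz).
An antiderivative is F(z) = z**2*sin(z) + 2*z*cos(z) - 2*sin(z).
Then F(pi/4) - F(0) = (sqrt(2)*(-32 + pi**2 + 8*pi)/32) - (0) = sqrt(2)*(-32 + pi**2 + 8*pi)/32.

sqrt(2)*(-32 + pi**2 + 8*pi)/32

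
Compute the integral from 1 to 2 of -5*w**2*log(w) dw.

Integrate by parts once (u = ln w, dv = -5*w**2 dw).
An antiderivative is F(w) = -5*w**3*(3*log(w) - 1)/9.
Then F(2) - F(1) = (40/9 - 40*log(2)/3) - (5/9) = 35/9 - 40*log(2)/3.

35/9 - 40*log(2)/3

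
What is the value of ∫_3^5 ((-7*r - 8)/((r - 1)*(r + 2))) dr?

-2*log(7) - 5*log(2) + 2*log(5)

Factor the denominator: r**2 + r - 2 = (r + 2)(r - 1).
Partial fractions: (-7*r - 8)/((r - 1)*(r + 2)) = -2/(r + 2) - 5/(r - 1).
An antiderivative is F(r) = -5*log(r - 1) - 2*log(r + 2).
Then F(5) - F(3) = (-10*log(2) - 2*log(7)) - (-5*log(2) - 2*log(5)) = -2*log(7) - 5*log(2) + 2*log(5).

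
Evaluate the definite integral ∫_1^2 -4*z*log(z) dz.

Integrate by parts once (u = ln z, dv = -4*z dz).
An antiderivative is F(z) = -z**2*(2*log(z) - 1).
Then F(2) - F(1) = (4 - 8*log(2)) - (1) = 3 - 8*log(2).

3 - 8*log(2)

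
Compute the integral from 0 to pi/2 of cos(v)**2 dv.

Use the identity cos^2(v) = (1 + cos(2*v))/2.
An antiderivative is F(v) = v/2 + sin(2*v)/4.
Then F(pi/2) - F(0) = (pi/4) - (0) = pi/4.

pi/4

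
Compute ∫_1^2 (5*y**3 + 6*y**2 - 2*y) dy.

119/4

By the power rule, an antiderivative is F(y) = 5*y**4/4 + 2*y**3 - y**2.
Then F(2) - F(1) = (32) - (9/4) = 119/4.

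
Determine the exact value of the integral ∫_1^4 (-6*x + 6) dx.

-27

By the power rule, an antiderivative is F(x) = -3*x**2 + 6*x.
Then F(4) - F(1) = (-24) - (3) = -27.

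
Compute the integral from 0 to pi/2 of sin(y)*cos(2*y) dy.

-1/3

Use the identity sin(y)cos(2*y) = [sin(3*y) + sin(-y)]/2.
An antiderivative is F(y) = cos(y)/2 - cos(3*y)/6.
Then F(pi/2) - F(0) = (0) - (1/3) = -1/3.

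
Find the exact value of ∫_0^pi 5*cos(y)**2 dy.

Use the identity cos^2(y) = (1 + cos(2*y))/2.
An antiderivative is F(y) = 5*y/2 + 5*sin(2*y)/4.
Then F(pi) - F(0) = (5*pi/2) - (0) = 5*pi/2.

5*pi/2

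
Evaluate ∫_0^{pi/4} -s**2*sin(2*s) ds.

1/4 - pi/8

Integrate by parts twice (u = s^2, dv = -sin(2*s) ds).
An antiderivative is F(s) = s**2*cos(2*s)/2 - s*sin(2*s)/2 - cos(2*s)/4.
Then F(pi/4) - F(0) = (-pi/8) - (-1/4) = 1/4 - pi/8.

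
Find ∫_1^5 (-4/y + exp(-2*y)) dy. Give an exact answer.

An antiderivative is F(y) = -4*log(y) - exp(-2*y)/2.
Then F(5) - F(1) = (-4*log(5) - exp(-10)/2) - (-exp(-2)/2) = (-8*exp(10)*log(5) - 1 + exp(8))*exp(-10)/2.

(-8*exp(10)*log(5) - 1 + exp(8))*exp(-10)/2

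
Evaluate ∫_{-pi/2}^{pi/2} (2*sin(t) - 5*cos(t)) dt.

-10

An antiderivative is F(t) = -5*sin(t) - 2*cos(t).
Then F(pi/2) - F(-pi/2) = (-5) - (5) = -10.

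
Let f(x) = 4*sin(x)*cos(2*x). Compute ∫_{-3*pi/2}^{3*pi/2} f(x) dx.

Use the identity sin(x)cos(2*x) = [sin(3*x) + sin(-x)]/2.
An antiderivative is F(x) = 2*cos(x) - 2*cos(3*x)/3.
Then F(3*pi/2) - F(-3*pi/2) = (0) - (0) = 0.

0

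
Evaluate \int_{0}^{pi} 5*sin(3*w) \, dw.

An antiderivative is F(w) = -5*cos(3*w)/3.
Then F(pi) - F(0) = (5/3) - (-5/3) = 10/3.

10/3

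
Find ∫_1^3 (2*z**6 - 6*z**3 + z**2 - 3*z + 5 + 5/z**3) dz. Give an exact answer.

By the power rule, an antiderivative is F(z) = 2*z**7/7 - 3*z**4/2 + z**3/3 - 3*z**2/2 + 5*z - 5/(2*z**2).
Then F(3) - F(1) = (64711/126) - (5/42) = 32348/63.

32348/63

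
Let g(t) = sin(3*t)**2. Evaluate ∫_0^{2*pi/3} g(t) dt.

Use the identity sin^2(3*t) = (1 - cos(6*t))/2.
An antiderivative is F(t) = t/2 - sin(6*t)/12.
Then F(2*pi/3) - F(0) = (pi/3) - (0) = pi/3.

pi/3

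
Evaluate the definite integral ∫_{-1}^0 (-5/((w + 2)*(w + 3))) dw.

-10*log(2) + 5*log(3)

Factor the denominator: w**2 + 5*w + 6 = (w + 3)(w + 2).
Partial fractions: -5/((w + 2)*(w + 3)) = 5/(w + 3) - 5/(w + 2).
An antiderivative is F(w) = -5*log(w + 2) + 5*log(w + 3).
Then F(0) - F(-1) = (-5*log(2) + 5*log(3)) - (log(32)) = -10*log(2) + 5*log(3).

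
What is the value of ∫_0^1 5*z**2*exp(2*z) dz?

-5/4 + 5*exp(2)/4

Integrate by parts twice (u = z^2, dv = 5*exp(2*z) dz).
An antiderivative is F(z) = (10*z**2 - 10*z + 5)*exp(2*z)/4.
Then F(1) - F(0) = (5*exp(2)/4) - (5/4) = -5/4 + 5*exp(2)/4.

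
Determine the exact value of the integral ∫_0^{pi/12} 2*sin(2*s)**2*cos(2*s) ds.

1/24

Let u = sin(2*s), so du = 2*cos(2*s) ds. When s = 0, u = 0; when s = pi/12, u = 1/2.
The integral becomes ∫ u**2 du from 0 to 1/2, with antiderivative u**3/3.
Back in s: F(s) = sin(2*s)**3/3.
Then F(pi/12) - F(0) = (1/24) - (0) = 1/24.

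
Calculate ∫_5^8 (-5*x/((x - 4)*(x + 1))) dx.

-7*log(2) - log(3)

Factor the denominator: x**2 - 3*x - 4 = (x + 1)(x - 4).
Partial fractions: -5*x/((x - 4)*(x + 1)) = -1/(x + 1) - 4/(x - 4).
An antiderivative is F(x) = -4*log(x - 4) - log(x + 1).
Then F(8) - F(5) = (-8*log(2) - 2*log(3)) - (-log(6)) = -7*log(2) - log(3).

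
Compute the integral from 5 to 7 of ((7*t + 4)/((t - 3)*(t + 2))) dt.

Factor the denominator: t**2 - t - 6 = (t + 2)(t - 3).
Partial fractions: (7*t + 4)/((t - 3)*(t + 2)) = 2/(t + 2) + 5/(t - 3).
An antiderivative is F(t) = 5*log(t - 3) + 2*log(t + 2).
Then F(7) - F(5) = (4*log(3) + 10*log(2)) - (5*log(2) + 2*log(7)) = -2*log(7) + 5*log(2) + 4*log(3).

-2*log(7) + 5*log(2) + 4*log(3)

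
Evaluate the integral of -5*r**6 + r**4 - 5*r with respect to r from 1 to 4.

-807453/70

By the power rule, an antiderivative is F(r) = -5*r**7/7 + r**5/5 - 5*r**2/2.
Then F(4) - F(1) = (-403832/35) - (-211/70) = -807453/70.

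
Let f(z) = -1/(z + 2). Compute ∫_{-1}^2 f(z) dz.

An antiderivative is F(z) = -log(z + 2).
Then F(2) - F(-1) = (-log(4)) - (0) = -log(4).

-log(4)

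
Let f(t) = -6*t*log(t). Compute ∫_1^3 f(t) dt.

Integrate by parts once (u = ln t, dv = -6*t dt).
An antiderivative is F(t) = -3*t**2*(2*log(t) - 1)/2.
Then F(3) - F(1) = (27/2 - 27*log(3)) - (3/2) = 12 - 27*log(3).

12 - 27*log(3)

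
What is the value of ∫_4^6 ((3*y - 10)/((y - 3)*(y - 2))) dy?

Factor the denominator: y**2 - 5*y + 6 = (y - 2)(y - 3).
Partial fractions: (3*y - 10)/((y - 3)*(y - 2)) = 4/(y - 2) - 1/(y - 3).
An antiderivative is F(y) = -log(y - 3) + 4*log(y - 2).
Then F(6) - F(4) = (-log(3) + 8*log(2)) - (log(16)) = log(16/3).

log(16/3)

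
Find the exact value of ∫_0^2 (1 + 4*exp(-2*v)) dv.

An antiderivative is F(v) = v - 2*exp(-2*v).
Then F(2) - F(0) = (2 - 2*exp(-4)) - (-2) = 4 - 2*exp(-4).

4 - 2*exp(-4)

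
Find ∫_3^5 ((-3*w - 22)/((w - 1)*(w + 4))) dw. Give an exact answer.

Factor the denominator: w**2 + 3*w - 4 = (w + 4)(w - 1).
Partial fractions: (-3*w - 22)/((w - 1)*(w + 4)) = 2/(w + 4) - 5/(w - 1).
An antiderivative is F(w) = -5*log(w - 1) + 2*log(w + 4).
Then F(5) - F(3) = (-10*log(2) + 4*log(3)) - (log(49/32)) = -2*log(7) - 5*log(2) + 4*log(3).

-2*log(7) - 5*log(2) + 4*log(3)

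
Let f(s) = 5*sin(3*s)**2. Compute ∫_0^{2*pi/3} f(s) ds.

Use the identity sin^2(3*s) = (1 - cos(6*s))/2.
An antiderivative is F(s) = 5*s/2 - 5*sin(6*s)/12.
Then F(2*pi/3) - F(0) = (5*pi/3) - (0) = 5*pi/3.

5*pi/3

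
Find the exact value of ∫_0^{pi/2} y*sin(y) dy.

1

Integrate by parts once (u = y, dv = sin(y) dy).
An antiderivative is F(y) = -y*cos(y) + sin(y).
Then F(pi/2) - F(0) = (1) - (0) = 1.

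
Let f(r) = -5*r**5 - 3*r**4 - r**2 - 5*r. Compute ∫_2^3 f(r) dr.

By the power rule, an antiderivative is F(r) = -5*r**6/6 - 3*r**5/5 - r**3/3 - 5*r**2/2.
Then F(3) - F(2) = (-3924/5) - (-426/5) = -3498/5.

-3498/5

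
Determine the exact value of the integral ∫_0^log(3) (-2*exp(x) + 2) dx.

An antiderivative is F(x) = 2*x - 2*exp(x).
Then F(log(3)) - F(0) = (-6 + 2*log(3)) - (-2) = -4 + 2*log(3).

-4 + 2*log(3)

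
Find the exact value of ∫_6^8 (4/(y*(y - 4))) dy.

log(3/2)

Factor the denominator: y**2 - 4*y = y(y - 4).
Partial fractions: 4/(y*(y - 4)) = -1/y + 1/(y - 4).
An antiderivative is F(y) = -log(y) + log(y - 4).
Then F(8) - F(6) = (-log(2)) - (-log(3)) = log(3/2).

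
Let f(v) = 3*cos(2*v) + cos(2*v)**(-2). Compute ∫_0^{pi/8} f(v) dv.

An antiderivative is F(v) = 3*sin(2*v)/2 + tan(2*v)/2.
Then F(pi/8) - F(0) = (1/2 + 3*sqrt(2)/4) - (0) = 1/2 + 3*sqrt(2)/4.

1/2 + 3*sqrt(2)/4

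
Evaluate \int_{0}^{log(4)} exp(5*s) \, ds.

1023/5

Let u = exp(s), so du = exp(s) ds. When s = 0, u = 1; when s = log(4), u = 4.
The integral becomes ∫ u**4 du from 1 to 4, with antiderivative u**5/5.
Back in s: F(s) = exp(5*s)/5.
Then F(log(4)) - F(0) = (1024/5) - (1/5) = 1023/5.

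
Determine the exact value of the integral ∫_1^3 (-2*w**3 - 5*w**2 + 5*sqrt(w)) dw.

-260/3 + 10*sqrt(3)

By the power rule, an antiderivative is F(w) = -w**4/2 + 10*w**(3/2)/3 - 5*w**3/3.
Then F(3) - F(1) = (-171/2 + 10*sqrt(3)) - (7/6) = -260/3 + 10*sqrt(3).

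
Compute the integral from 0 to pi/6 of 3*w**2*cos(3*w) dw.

-2/9 + pi**2/36

Integrate by parts twice (u = w^2, dv = 3*cos(3*w) dw).
An antiderivative is F(w) = w**2*sin(3*w) + 2*w*cos(3*w)/3 - 2*sin(3*w)/9.
Then F(pi/6) - F(0) = (-2/9 + pi**2/36) - (0) = -2/9 + pi**2/36.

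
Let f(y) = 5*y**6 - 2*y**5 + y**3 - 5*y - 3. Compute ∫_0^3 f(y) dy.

36621/28

By the power rule, an antiderivative is F(y) = 5*y**7/7 - y**6/3 + y**4/4 - 5*y**2/2 - 3*y.
Then F(3) - F(0) = (36621/28) - (0) = 36621/28.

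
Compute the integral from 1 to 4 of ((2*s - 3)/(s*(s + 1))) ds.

Factor the denominator: s**2 + s = (s + 1)s.
Partial fractions: (2*s - 3)/(s*(s + 1)) = 5/(s + 1) - 3/s.
An antiderivative is F(s) = -3*log(s) + 5*log(s + 1).
Then F(4) - F(1) = (-6*log(2) + 5*log(5)) - (log(32)) = -11*log(2) + 5*log(5).

-11*log(2) + 5*log(5)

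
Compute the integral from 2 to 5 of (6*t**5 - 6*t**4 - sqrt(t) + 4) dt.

By the power rule, an antiderivative is F(t) = t**6 - 6*t**5/5 - 2*t**(3/2)/3 + 4*t.
Then F(5) - F(2) = (11895 - 10*sqrt(5)/3) - (168/5 - 4*sqrt(2)/3) = -10*sqrt(5)/3 + 4*sqrt(2)/3 + 59307/5.

-10*sqrt(5)/3 + 4*sqrt(2)/3 + 59307/5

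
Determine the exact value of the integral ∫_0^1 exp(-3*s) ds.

-(1 - exp(3))*exp(-3)/3

An antiderivative is F(s) = -exp(-3*s)/3.
Then F(1) - F(0) = (-exp(-3)/3) - (-1/3) = -(1 - exp(3))*exp(-3)/3.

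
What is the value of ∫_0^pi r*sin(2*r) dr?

Integrate by parts once (u = r, dv = sin(2*r) dr).
An antiderivative is F(r) = -r*cos(2*r)/2 + sin(2*r)/4.
Then F(pi) - F(0) = (-pi/2) - (0) = -pi/2.

-pi/2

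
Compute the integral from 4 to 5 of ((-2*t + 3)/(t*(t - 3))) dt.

log(2/5)

Factor the denominator: t**2 - 3*t = t(t - 3).
Partial fractions: (-2*t + 3)/(t*(t - 3)) = -1/t - 1/(t - 3).
An antiderivative is F(t) = -log(t) - log(t - 3).
Then F(5) - F(4) = (-log(10)) - (-log(4)) = log(2/5).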